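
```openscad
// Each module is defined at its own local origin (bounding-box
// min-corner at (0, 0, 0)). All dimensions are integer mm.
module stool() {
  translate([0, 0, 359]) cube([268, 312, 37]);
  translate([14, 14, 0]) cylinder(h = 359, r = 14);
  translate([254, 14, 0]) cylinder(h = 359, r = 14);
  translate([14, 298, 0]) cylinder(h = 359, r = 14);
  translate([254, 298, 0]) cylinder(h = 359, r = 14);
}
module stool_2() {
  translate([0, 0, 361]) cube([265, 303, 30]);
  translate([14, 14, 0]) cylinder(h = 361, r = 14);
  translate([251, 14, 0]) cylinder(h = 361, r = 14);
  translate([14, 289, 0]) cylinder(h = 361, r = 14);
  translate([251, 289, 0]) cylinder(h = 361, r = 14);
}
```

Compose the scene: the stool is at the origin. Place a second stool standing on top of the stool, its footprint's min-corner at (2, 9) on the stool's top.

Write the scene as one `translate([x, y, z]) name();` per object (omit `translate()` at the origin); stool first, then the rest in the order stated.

stool();
translate([2, 9, 396]) stool_2();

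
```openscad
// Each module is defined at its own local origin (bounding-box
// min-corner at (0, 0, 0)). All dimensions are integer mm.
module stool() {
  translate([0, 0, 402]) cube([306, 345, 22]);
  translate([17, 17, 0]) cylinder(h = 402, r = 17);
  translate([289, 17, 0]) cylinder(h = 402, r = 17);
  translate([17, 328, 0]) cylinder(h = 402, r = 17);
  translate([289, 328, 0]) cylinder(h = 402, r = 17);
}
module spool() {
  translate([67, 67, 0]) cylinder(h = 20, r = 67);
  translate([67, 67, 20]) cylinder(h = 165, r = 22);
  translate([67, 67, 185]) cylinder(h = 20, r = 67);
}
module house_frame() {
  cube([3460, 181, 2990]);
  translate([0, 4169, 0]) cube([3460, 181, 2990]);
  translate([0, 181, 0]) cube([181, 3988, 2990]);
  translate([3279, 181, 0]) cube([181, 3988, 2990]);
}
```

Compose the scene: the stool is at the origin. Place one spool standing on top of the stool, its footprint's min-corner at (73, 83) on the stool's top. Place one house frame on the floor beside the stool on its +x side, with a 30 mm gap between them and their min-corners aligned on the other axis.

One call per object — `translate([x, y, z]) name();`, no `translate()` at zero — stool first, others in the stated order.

stool();
translate([73, 83, 424]) spool();
translate([336, 0, 0]) house_frame();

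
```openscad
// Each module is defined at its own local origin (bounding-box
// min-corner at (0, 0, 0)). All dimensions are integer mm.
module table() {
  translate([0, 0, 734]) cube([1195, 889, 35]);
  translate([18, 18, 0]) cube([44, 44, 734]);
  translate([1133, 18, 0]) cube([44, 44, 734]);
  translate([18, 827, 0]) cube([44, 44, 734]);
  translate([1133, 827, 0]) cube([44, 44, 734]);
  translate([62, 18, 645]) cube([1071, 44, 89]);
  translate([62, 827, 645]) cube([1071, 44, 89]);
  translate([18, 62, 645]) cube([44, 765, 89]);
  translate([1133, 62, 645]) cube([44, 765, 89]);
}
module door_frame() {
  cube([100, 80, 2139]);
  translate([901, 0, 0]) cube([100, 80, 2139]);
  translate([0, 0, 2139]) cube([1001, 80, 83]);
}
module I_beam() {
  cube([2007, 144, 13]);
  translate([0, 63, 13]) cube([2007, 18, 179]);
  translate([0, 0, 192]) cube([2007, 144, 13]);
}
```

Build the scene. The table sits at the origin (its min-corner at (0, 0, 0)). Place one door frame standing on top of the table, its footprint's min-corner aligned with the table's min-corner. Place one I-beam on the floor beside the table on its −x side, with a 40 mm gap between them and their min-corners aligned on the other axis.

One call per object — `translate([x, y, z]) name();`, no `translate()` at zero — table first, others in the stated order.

table();
translate([0, 0, 769]) door_frame();
translate([-2047, 0, 0]) I_beam();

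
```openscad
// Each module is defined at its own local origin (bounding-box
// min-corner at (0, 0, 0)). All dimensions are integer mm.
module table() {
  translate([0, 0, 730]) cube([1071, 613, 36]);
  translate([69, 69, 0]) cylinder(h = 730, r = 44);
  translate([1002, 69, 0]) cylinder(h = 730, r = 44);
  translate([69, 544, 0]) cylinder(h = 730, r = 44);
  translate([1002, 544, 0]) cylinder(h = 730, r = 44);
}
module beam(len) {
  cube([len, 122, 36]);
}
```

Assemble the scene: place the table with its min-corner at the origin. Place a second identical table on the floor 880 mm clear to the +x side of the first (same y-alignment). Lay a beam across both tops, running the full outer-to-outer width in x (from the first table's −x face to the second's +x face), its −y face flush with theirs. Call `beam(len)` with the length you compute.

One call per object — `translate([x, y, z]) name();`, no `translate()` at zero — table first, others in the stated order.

table();
translate([1951, 0, 0]) table();
translate([0, 0, 766]) beam(3022);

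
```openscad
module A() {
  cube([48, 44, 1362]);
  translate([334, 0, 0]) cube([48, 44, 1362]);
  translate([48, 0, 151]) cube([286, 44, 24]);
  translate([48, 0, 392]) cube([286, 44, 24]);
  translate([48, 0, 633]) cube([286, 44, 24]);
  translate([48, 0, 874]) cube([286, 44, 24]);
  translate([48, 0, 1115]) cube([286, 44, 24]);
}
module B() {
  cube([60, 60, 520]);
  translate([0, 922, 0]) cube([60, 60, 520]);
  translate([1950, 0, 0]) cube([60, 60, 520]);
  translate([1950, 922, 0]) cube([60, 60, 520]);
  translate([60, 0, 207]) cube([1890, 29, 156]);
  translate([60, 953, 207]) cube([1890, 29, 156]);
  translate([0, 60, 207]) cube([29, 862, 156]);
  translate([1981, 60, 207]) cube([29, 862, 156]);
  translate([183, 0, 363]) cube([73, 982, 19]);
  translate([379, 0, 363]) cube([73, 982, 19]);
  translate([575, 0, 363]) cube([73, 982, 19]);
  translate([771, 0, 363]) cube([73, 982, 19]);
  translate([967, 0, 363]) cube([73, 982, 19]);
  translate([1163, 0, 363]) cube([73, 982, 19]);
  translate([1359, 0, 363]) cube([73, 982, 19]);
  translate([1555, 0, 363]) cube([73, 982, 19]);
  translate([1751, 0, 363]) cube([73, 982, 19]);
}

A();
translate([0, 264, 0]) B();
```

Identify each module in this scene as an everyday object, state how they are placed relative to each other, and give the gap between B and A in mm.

The bed frame's nearest face is 220 mm from the ladder's +y face.

A is a ladder. B is a bed frame. The bed frame is on the floor beside the ladder on its +y side. The gap between the bed frame and the ladder is 220 mm.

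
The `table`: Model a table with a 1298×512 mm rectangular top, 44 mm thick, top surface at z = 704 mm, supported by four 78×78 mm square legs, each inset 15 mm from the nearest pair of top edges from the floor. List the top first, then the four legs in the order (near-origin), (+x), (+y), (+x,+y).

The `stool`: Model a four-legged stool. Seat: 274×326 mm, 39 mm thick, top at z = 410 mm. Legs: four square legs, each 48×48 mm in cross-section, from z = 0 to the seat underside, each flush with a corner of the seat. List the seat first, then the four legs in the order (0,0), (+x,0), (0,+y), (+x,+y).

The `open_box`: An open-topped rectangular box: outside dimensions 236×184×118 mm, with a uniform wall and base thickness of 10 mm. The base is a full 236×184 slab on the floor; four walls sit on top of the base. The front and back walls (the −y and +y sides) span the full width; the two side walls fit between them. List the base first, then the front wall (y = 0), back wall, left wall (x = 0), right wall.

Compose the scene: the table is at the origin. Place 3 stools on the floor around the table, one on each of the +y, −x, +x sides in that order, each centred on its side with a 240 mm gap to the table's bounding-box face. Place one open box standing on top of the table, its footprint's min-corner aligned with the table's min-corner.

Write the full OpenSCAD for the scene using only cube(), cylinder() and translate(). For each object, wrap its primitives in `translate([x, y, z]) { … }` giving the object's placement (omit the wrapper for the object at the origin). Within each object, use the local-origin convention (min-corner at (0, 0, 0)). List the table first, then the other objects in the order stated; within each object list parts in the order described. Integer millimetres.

translate([0, 0, 660]) cube([1298, 512, 44]);
translate([15, 15, 0]) cube([78, 78, 660]);
translate([1205, 15, 0]) cube([78, 78, 660]);
translate([15, 419, 0]) cube([78, 78, 660]);
translate([1205, 419, 0]) cube([78, 78, 660]);
translate([512, 752, 0]) {
  translate([0, 0, 371]) cube([274, 326, 39]);
  cube([48, 48, 371]);
  translate([226, 0, 0]) cube([48, 48, 371]);
  translate([0, 278, 0]) cube([48, 48, 371]);
  translate([226, 278, 0]) cube([48, 48, 371]);
}
translate([-514, 93, 0]) {
  translate([0, 0, 371]) cube([274, 326, 39]);
  cube([48, 48, 371]);
  translate([226, 0, 0]) cube([48, 48, 371]);
  translate([0, 278, 0]) cube([48, 48, 371]);
  translate([226, 278, 0]) cube([48, 48, 371]);
}
translate([1538, 93, 0]) {
  translate([0, 0, 371]) cube([274, 326, 39]);
  cube([48, 48, 371]);
  translate([226, 0, 0]) cube([48, 48, 371]);
  translate([0, 278, 0]) cube([48, 48, 371]);
  translate([226, 278, 0]) cube([48, 48, 371]);
}
translate([0, 0, 704]) {
  cube([236, 184, 10]);
  translate([0, 0, 10]) cube([236, 10, 108]);
  translate([0, 174, 10]) cube([236, 10, 108]);
  translate([0, 10, 10]) cube([10, 164, 108]);
  translate([226, 10, 10]) cube([10, 164, 108]);
}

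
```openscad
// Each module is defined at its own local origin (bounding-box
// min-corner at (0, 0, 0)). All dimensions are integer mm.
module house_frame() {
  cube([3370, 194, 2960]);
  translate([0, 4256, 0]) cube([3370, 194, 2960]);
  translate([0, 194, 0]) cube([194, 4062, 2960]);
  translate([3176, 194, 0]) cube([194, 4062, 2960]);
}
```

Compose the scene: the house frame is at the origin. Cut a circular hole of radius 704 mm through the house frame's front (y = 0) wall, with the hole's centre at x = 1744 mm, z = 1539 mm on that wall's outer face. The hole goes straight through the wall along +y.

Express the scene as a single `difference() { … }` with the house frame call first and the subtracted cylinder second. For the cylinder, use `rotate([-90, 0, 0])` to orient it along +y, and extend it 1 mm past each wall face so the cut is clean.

difference() {
  house_frame();
  translate([1744, -1, 1539]) rotate([-90, 0, 0]) cylinder(h = 196, r = 704);
}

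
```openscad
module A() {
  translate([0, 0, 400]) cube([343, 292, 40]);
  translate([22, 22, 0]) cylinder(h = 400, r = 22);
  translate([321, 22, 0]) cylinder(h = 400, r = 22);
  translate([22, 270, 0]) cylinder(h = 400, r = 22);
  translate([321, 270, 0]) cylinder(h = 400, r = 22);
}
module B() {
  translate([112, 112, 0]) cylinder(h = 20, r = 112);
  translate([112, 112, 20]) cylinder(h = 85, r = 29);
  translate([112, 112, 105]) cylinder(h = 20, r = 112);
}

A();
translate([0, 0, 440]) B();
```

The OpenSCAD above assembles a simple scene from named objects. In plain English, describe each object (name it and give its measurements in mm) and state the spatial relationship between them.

A is a simple wooden stool: a rectangular seat 343 mm (x) by 292 mm (y), 40 mm thick, top face at z = 440 mm, on four round legs, each 44 mm in diameter. The legs rest on z = 0, each leg's axis is inset half a diameter from the nearest pair of seat edges (so the leg's bounding box is flush with the corner).

B is a spool: two coaxial disc flanges of radius 112 mm and thickness 20 mm, joined by a core cylinder of radius 29 mm and height 85 mm. The lower flange rests on z = 0 and the three cylinders share a vertical axis.

The spool is on top of the stool.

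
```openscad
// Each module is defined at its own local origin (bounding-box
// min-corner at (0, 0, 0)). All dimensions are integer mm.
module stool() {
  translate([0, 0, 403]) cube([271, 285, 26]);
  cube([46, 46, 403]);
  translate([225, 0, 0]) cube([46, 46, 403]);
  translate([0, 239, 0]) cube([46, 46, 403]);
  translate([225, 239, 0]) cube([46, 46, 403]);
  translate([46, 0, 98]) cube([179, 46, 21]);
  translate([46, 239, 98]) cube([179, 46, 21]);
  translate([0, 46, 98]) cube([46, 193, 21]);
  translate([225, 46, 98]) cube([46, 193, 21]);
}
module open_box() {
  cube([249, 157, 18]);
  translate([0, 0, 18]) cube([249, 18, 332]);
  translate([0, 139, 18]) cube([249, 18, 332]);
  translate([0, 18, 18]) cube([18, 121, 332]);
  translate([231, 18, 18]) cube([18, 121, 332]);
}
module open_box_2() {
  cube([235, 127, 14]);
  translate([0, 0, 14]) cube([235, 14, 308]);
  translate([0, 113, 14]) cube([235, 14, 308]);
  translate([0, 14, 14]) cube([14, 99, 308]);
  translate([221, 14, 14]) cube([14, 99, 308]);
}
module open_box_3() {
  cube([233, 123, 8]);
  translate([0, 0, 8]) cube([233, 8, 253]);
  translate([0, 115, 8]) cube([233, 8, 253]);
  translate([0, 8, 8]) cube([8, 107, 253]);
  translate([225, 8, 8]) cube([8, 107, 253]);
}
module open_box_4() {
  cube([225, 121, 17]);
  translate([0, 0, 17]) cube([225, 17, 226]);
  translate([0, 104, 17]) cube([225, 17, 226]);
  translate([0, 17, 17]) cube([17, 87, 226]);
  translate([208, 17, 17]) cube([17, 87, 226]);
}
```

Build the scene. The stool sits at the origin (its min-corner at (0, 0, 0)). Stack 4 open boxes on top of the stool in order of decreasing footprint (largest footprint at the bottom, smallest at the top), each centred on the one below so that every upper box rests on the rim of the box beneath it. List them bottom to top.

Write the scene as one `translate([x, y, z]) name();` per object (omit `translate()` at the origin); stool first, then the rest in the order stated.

stool();
translate([11, 64, 429]) open_box();
translate([18, 79, 779]) open_box_2();
translate([19, 81, 1101]) open_box_3();
translate([23, 82, 1362]) open_box_4();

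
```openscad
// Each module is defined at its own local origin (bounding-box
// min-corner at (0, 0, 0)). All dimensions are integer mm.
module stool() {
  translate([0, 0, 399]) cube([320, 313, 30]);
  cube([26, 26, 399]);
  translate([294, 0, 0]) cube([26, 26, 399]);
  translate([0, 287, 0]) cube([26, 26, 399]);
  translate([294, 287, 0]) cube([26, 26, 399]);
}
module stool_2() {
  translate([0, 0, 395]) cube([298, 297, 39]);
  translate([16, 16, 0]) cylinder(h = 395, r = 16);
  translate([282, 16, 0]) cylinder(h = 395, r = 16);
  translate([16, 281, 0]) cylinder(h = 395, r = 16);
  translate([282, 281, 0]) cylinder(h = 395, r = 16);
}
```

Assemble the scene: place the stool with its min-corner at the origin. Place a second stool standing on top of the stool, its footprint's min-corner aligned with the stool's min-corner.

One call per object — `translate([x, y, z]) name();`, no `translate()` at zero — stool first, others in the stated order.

stool();
translate([0, 0, 429]) stool_2();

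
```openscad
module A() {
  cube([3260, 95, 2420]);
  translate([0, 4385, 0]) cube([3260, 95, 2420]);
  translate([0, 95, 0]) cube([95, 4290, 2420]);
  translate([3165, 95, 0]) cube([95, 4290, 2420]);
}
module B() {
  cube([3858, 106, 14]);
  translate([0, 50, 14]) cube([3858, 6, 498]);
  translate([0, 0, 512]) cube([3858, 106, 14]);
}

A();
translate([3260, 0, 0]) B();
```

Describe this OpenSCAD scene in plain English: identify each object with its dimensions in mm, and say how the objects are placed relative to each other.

A is the wall frame of a small rectangular building: four walls, each 2420 mm tall and 95 mm thick, enclosing a footprint 3260 mm (x) by 4480 mm (y) outside-to-outside, with no floor or roof. The front and back walls (the −y and +y sides) span the full width; the two side walls fit between them.

B is an I-beam lying along x, 3858 mm long. Overall section height 526 mm. Two flanges 106 mm wide (y) and 14 mm thick, one on the floor and one at the top; a web 6 mm thick runs between them, centred on the flange width.

The I-beam is against the house frame's +x side, with their −y faces flush.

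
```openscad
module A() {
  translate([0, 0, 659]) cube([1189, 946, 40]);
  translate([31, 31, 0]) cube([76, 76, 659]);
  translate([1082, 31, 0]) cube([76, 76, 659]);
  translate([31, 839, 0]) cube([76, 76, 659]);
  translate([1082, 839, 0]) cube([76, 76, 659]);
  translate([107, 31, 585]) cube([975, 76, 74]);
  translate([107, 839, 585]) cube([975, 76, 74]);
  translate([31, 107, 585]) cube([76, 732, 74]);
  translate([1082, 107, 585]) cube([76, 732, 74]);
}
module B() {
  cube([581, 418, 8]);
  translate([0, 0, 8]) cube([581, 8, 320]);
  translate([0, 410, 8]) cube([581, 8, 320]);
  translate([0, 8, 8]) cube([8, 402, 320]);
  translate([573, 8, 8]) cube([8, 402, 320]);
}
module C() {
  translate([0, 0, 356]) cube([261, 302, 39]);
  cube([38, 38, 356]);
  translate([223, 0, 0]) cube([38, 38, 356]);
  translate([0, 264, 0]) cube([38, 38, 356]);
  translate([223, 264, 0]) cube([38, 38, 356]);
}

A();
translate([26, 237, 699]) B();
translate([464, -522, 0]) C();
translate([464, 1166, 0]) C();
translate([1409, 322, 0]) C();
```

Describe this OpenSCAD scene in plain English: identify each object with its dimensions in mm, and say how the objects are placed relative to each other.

A is a table with a 1189×946 mm rectangular top, 40 mm thick, top surface at z = 699 mm, supported by four 76×76 mm square legs, each inset 31 mm from the nearest pair of top edges, running from the floor. Four apron rails, 76 mm thick and 74 mm tall, run between adjacent legs with their top edges flush with the underside of the top and their outer faces flush with the legs' outer faces.

B is an open storage box with external size 581×418×328 mm and wall thickness 8 mm (the base is also 8 mm thick). The base covers the whole footprint; the four walls stand on the base, with the y-facing walls full-width and the x-facing walls fitting between their inner faces.

C is a four-legged stool. The seat is 261×302 mm, 39 mm thick, top at z = 395 mm. It stands on four square legs, each 38×38 mm in cross-section, from z = 0 to the seat underside, each flush with a corner of the seat.

The open box is on top of the table. Three stools sit around the table at the −y, +y, +x sides.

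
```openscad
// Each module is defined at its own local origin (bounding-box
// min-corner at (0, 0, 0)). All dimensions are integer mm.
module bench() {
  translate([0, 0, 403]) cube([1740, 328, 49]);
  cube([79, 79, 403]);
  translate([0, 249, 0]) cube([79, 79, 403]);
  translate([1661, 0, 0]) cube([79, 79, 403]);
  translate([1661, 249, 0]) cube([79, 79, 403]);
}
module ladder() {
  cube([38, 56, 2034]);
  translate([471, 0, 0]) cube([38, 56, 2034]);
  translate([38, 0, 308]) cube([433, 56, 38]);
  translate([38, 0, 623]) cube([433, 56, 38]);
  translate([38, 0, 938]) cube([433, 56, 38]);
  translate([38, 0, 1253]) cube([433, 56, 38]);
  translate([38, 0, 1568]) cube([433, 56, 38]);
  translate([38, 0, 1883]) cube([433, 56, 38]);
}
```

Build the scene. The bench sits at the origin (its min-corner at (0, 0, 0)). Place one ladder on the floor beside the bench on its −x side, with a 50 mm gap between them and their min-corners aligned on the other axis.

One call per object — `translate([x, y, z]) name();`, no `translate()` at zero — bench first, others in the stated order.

bench();
translate([-559, 0, 0]) ladder();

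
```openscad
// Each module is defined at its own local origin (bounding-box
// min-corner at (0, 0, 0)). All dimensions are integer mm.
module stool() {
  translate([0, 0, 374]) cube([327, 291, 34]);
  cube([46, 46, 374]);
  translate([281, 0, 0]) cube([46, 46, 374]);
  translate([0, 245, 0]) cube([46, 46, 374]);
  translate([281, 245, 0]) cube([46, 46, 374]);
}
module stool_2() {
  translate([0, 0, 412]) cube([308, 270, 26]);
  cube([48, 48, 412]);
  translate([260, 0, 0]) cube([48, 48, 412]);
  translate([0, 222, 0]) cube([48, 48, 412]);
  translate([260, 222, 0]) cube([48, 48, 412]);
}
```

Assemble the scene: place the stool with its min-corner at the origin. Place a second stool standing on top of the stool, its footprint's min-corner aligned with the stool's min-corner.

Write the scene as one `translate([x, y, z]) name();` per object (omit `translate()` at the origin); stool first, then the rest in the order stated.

stool();
translate([0, 0, 408]) stool_2();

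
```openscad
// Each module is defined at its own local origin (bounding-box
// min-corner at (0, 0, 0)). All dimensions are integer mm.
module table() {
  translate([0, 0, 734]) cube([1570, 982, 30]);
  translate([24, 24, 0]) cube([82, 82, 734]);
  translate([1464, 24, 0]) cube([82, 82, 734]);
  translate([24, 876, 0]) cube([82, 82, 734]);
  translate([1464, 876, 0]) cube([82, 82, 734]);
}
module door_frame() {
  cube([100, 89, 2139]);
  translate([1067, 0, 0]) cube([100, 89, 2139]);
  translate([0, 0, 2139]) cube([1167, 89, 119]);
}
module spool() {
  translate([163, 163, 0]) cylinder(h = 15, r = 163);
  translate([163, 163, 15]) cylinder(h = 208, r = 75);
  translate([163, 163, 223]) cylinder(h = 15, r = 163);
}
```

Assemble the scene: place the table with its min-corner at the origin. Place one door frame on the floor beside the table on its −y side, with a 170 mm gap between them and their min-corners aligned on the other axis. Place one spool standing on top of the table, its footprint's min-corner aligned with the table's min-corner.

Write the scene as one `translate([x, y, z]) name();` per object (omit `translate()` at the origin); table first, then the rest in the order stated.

table();
translate([0, -259, 0]) door_frame();
translate([0, 0, 764]) spool();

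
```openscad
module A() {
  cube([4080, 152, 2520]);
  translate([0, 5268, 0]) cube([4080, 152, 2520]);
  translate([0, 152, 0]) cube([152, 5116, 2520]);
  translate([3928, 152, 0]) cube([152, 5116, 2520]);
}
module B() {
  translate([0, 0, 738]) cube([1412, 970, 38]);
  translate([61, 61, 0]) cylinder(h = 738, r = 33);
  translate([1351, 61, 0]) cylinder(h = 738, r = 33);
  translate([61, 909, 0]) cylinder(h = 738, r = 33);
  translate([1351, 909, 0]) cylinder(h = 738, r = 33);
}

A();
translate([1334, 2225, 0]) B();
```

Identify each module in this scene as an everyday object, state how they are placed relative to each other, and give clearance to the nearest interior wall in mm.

Clearances: x = 1182, y = 2073; minimum 1182 mm.

A is a house frame. B is a table. The table sits inside the house frame, centred. The clearance to the nearest interior wall is 1182 mm.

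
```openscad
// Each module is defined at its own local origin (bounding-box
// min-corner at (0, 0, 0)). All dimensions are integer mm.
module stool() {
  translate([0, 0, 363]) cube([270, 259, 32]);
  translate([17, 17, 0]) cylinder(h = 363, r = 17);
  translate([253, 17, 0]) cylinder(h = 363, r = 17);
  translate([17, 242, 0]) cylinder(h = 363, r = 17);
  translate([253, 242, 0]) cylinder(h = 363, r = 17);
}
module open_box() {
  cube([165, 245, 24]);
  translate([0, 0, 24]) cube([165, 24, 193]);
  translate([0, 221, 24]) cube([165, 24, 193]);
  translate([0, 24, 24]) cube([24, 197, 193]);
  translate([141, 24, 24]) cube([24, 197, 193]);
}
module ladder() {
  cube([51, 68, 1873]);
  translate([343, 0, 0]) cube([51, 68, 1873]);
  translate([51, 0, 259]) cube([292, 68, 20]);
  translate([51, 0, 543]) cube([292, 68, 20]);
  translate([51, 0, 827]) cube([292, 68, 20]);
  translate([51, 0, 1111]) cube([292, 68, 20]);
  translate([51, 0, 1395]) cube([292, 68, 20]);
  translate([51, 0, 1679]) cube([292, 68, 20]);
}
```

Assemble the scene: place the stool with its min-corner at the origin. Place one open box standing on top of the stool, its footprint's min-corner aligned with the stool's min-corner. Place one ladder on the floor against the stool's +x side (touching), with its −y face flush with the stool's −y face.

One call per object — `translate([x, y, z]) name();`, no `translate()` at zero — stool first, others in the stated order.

stool();
translate([0, 0, 395]) open_box();
translate([270, 0, 0]) ladder();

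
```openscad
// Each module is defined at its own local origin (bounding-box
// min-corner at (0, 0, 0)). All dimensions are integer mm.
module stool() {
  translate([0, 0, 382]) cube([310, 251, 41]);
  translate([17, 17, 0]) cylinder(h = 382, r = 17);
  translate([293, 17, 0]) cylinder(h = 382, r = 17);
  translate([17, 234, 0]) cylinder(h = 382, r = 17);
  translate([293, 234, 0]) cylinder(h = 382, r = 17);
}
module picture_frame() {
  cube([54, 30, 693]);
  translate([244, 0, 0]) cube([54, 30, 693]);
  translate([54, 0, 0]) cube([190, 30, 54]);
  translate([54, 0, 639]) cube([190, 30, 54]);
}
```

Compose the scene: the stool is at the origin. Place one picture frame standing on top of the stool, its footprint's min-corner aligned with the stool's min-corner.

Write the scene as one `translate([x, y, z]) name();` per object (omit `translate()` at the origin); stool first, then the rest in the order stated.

stool();
translate([0, 0, 423]) picture_frame();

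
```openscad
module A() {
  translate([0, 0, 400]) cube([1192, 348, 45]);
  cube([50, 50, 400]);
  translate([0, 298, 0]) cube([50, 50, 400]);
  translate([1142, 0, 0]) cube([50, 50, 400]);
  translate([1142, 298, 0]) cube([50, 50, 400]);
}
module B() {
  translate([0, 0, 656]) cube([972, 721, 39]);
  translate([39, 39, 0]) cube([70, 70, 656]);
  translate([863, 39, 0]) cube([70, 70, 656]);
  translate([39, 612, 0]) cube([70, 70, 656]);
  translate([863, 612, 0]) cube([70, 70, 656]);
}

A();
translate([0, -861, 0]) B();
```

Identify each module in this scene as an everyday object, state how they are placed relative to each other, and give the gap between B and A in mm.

The table's nearest face is 140 mm from the bench's −y face.

A is a bench. B is a table. The table is on the floor beside the bench on its −y side. The gap between the table and the bench is 140 mm.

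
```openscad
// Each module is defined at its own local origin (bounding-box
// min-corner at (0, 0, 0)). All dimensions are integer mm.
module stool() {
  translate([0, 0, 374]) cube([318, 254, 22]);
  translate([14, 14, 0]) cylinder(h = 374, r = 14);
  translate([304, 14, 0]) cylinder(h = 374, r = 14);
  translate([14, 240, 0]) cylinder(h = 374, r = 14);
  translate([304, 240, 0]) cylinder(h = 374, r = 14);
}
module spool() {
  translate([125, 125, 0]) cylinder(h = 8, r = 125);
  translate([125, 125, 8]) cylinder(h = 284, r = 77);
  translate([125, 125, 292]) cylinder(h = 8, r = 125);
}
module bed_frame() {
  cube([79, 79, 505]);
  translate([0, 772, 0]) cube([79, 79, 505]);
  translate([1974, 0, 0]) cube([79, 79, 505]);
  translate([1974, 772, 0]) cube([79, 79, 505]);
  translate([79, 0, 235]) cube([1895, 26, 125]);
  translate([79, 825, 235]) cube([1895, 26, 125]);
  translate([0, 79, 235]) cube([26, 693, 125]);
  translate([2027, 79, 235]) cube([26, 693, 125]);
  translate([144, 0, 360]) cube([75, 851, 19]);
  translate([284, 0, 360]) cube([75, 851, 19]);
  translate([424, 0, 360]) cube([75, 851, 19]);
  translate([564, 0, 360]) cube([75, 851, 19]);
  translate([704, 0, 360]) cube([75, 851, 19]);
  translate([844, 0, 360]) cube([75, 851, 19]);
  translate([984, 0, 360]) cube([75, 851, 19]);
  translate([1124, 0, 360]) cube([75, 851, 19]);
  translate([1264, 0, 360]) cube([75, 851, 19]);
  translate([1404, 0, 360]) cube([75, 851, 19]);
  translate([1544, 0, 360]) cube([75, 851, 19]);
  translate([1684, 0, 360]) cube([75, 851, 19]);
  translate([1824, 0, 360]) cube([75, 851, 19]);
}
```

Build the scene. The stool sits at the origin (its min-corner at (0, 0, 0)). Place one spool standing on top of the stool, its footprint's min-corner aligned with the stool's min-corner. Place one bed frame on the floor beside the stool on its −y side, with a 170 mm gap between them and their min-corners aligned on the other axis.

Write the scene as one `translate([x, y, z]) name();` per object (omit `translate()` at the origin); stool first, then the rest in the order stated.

stool();
translate([0, 0, 396]) spool();
translate([0, -1021, 0]) bed_frame();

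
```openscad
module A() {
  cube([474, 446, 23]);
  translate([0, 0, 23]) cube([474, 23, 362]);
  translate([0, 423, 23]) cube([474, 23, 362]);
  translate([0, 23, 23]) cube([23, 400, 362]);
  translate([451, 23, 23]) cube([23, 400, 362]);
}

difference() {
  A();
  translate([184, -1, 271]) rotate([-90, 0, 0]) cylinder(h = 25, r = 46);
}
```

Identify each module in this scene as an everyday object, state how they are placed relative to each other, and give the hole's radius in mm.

The subtracted cylinder has r = 46 mm.

A is an open box. The open box has a circular hole through its front wall. The hole's radius is 46 mm.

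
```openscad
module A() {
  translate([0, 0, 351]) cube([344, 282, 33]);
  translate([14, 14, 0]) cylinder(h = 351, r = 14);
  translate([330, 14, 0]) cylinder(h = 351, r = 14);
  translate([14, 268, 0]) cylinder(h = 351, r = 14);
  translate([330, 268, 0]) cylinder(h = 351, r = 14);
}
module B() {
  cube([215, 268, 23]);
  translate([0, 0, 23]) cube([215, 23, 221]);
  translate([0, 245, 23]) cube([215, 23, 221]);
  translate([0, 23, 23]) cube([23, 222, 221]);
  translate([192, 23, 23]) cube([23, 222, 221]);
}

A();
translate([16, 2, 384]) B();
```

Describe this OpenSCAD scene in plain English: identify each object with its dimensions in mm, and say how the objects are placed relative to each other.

A is a simple wooden stool: a rectangular seat 344 mm (x) by 282 mm (y), 33 mm thick, top face at z = 384 mm, on four round legs, each 28 mm in diameter. The legs rest on z = 0, each leg's axis is inset half a diameter from the nearest pair of seat edges (so the leg's bounding box is flush with the corner).

B is an open storage box with external size 215×268×244 mm and wall thickness 23 mm (the base is also 23 mm thick). The base covers the whole footprint; the four walls stand on the base, with the y-facing walls full-width and the x-facing walls fitting between their inner faces.

The open box is on top of the stool.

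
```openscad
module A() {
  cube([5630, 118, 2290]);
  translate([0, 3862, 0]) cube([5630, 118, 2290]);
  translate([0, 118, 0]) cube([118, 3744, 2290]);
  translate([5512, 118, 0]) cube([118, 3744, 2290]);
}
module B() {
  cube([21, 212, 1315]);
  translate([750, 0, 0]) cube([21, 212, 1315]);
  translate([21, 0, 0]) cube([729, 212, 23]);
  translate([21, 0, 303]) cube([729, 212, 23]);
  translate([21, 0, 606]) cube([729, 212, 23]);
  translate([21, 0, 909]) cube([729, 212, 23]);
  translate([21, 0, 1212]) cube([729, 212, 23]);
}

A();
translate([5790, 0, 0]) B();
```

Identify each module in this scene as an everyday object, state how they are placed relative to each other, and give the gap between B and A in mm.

A is a house frame. B is a bookshelf. The bookshelf is on the floor beside the house frame on its +x side. The gap between the bookshelf and the house frame is 160 mm.

The bookshelf's nearest face is 160 mm from the house frame's +x face.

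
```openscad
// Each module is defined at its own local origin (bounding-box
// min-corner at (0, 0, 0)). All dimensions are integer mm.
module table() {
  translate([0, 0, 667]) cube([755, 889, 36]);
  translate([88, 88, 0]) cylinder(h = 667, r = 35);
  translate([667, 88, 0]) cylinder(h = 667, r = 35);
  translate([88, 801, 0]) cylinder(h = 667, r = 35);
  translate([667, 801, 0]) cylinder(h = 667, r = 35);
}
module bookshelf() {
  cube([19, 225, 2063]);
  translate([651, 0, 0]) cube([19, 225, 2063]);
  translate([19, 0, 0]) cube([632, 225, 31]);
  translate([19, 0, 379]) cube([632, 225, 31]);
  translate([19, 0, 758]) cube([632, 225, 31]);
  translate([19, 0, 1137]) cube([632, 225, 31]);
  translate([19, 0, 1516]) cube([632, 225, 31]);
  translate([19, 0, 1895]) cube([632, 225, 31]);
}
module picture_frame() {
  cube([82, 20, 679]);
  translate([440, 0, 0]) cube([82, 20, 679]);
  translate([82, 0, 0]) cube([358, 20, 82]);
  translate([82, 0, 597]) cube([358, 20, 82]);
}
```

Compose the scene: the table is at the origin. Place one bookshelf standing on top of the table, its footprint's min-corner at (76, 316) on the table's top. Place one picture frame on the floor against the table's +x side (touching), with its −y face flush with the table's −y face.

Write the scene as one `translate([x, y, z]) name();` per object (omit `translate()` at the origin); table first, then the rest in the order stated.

table();
translate([76, 316, 703]) bookshelf();
translate([755, 0, 0]) picture_frame();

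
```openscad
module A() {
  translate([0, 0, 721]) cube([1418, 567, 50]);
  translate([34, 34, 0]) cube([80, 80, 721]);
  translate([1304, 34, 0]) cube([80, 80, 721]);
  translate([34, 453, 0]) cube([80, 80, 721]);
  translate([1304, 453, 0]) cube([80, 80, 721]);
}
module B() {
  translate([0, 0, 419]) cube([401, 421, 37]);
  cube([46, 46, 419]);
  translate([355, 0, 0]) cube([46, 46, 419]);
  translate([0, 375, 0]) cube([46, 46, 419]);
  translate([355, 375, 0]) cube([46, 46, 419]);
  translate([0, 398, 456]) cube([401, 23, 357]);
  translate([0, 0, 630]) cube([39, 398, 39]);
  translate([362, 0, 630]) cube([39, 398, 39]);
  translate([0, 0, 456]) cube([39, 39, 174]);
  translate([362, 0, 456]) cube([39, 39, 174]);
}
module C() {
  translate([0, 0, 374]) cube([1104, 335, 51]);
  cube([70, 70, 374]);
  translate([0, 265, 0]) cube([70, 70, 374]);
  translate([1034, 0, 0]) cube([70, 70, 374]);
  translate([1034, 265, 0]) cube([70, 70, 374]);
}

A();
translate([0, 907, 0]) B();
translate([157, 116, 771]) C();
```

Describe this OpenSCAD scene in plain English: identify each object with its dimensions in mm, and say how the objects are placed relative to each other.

A is a table with a 1418×567 mm rectangular top, 50 mm thick, top surface at z = 771 mm, supported by four 80×80 mm square legs, each inset 34 mm from the nearest pair of top edges, running from the floor.

B is a chair. The seat is a 401×421×37 mm slab with its top at z = 456 mm, on four 46×46 mm corner legs (flush with the seat edges, standing on z = 0). A flat backrest 23 mm thick, 357 mm tall, spans the full seat width and rises from the seat top along its +y edge, rear face flush with the rear of the seat. Two armrests of 39×39 mm section run along each side from the seat's front edge to the front of the backrest, top faces 213 mm above the seat top and outer faces flush with the seat's x-edges; a 39×39 mm post under the front of each armrest stands on the seat at the front corner.

C is a bench: a 1104×335 mm seat slab, 51 mm thick, top at z = 425 mm, on four 70×70 mm square legs flush with the seat corners and standing on z = 0.

The chair is on the floor beside the table on its +y side. The bench is on top of the table, centred.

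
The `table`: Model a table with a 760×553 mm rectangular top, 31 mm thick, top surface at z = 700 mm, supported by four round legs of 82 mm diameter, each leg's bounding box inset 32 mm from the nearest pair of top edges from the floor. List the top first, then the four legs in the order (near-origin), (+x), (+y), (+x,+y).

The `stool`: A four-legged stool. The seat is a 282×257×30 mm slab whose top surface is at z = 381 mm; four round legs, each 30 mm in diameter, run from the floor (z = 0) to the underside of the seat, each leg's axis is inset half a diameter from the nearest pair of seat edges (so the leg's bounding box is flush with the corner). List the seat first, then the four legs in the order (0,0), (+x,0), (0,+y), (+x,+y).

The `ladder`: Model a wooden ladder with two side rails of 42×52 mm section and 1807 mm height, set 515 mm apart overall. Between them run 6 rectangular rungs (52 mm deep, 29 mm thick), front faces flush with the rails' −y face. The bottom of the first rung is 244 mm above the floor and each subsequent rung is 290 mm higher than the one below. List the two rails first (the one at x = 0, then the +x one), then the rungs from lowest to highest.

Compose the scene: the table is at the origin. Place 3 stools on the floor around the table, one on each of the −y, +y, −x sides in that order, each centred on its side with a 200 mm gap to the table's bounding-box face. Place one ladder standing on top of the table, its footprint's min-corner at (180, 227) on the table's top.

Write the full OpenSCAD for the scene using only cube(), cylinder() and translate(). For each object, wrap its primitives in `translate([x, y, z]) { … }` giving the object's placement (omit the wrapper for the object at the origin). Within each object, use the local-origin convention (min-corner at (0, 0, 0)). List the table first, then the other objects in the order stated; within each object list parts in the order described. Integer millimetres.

translate([0, 0, 669]) cube([760, 553, 31]);
translate([73, 73, 0]) cylinder(h = 669, r = 41);
translate([687, 73, 0]) cylinder(h = 669, r = 41);
translate([73, 480, 0]) cylinder(h = 669, r = 41);
translate([687, 480, 0]) cylinder(h = 669, r = 41);
translate([239, -457, 0]) {
  translate([0, 0, 351]) cube([282, 257, 30]);
  translate([15, 15, 0]) cylinder(h = 351, r = 15);
  translate([267, 15, 0]) cylinder(h = 351, r = 15);
  translate([15, 242, 0]) cylinder(h = 351, r = 15);
  translate([267, 242, 0]) cylinder(h = 351, r = 15);
}
translate([239, 753, 0]) {
  translate([0, 0, 351]) cube([282, 257, 30]);
  translate([15, 15, 0]) cylinder(h = 351, r = 15);
  translate([267, 15, 0]) cylinder(h = 351, r = 15);
  translate([15, 242, 0]) cylinder(h = 351, r = 15);
  translate([267, 242, 0]) cylinder(h = 351, r = 15);
}
translate([-482, 148, 0]) {
  translate([0, 0, 351]) cube([282, 257, 30]);
  translate([15, 15, 0]) cylinder(h = 351, r = 15);
  translate([267, 15, 0]) cylinder(h = 351, r = 15);
  translate([15, 242, 0]) cylinder(h = 351, r = 15);
  translate([267, 242, 0]) cylinder(h = 351, r = 15);
}
translate([180, 227, 700]) {
  cube([42, 52, 1807]);
  translate([473, 0, 0]) cube([42, 52, 1807]);
  translate([42, 0, 244]) cube([431, 52, 29]);
  translate([42, 0, 534]) cube([431, 52, 29]);
  translate([42, 0, 824]) cube([431, 52, 29]);
  translate([42, 0, 1114]) cube([431, 52, 29]);
  translate([42, 0, 1404]) cube([431, 52, 29]);
  translate([42, 0, 1694]) cube([431, 52, 29]);
}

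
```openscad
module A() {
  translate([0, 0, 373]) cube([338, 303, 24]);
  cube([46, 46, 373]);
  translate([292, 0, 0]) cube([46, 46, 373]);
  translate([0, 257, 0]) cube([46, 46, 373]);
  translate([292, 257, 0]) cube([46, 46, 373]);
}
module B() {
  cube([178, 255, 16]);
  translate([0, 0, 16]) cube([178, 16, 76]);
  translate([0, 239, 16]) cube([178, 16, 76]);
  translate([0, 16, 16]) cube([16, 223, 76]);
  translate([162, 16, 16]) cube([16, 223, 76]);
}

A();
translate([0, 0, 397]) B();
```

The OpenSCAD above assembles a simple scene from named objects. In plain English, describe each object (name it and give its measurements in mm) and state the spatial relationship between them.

A is a simple wooden stool: a rectangular seat 338 mm (x) by 303 mm (y), 24 mm thick, top face at z = 397 mm, on four square legs, each 46×46 mm in cross-section. The legs rest on z = 0, each flush with a corner of the seat.

B is an open storage box with external size 178×255×92 mm and wall thickness 16 mm (the base is also 16 mm thick). The base covers the whole footprint; the four walls stand on the base, with the y-facing walls full-width and the x-facing walls fitting between their inner faces.

The open box is on top of the stool.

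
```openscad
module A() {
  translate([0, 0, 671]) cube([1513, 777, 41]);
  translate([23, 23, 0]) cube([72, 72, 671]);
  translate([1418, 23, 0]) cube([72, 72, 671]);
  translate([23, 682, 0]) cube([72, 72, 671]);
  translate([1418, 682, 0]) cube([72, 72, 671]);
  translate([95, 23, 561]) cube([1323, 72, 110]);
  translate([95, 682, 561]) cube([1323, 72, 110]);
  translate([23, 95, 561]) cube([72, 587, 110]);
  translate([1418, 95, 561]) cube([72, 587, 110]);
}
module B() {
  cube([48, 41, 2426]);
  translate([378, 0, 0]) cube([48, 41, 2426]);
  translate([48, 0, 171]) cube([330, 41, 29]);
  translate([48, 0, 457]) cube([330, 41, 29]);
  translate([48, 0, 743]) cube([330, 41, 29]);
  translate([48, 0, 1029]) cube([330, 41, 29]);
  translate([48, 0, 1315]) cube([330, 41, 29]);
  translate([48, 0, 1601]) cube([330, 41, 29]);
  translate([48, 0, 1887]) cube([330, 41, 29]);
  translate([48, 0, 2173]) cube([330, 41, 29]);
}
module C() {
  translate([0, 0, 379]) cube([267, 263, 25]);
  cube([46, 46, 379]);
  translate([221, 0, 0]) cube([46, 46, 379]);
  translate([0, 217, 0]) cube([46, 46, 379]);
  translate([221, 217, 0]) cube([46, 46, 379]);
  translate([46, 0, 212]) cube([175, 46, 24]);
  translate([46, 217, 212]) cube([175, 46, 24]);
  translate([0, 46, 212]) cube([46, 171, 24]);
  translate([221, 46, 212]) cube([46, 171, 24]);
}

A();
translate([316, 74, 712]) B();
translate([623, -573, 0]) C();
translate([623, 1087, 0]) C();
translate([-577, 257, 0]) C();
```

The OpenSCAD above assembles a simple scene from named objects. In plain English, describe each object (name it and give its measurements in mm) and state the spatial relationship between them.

A is a table: top 1513 mm (x) × 777 mm (y), 41 mm thick, upper face at z = 712 mm, on four 72×72 mm square legs, each inset 23 mm from the nearest pair of top edges, running from z = 0 to the bottom of the top. Four apron rails, 72 mm thick and 110 mm tall, run between adjacent legs with their top edges flush with the underside of the top and their outer faces flush with the legs' outer faces.

B is a straight ladder. Two 48×41 mm vertical rails, 2426 mm tall, stand 426 mm apart (outside-to-outside) with their front faces coplanar on the −y side. 8 rungs, each 41 mm deep and 29 mm tall, span between the inner faces of the rails, front faces flush with the rails. The lowest rung's underside is at z = 171 mm and rungs are spaced 286 mm apart (underside to underside).

C is a four-legged stool. The seat is a 267×263×25 mm slab whose top surface is at z = 404 mm; four square legs, each 46×46 mm in cross-section, run from the floor (z = 0) to the underside of the seat, each flush with a corner of the seat. Four stretchers, 46 mm wide and 24 mm tall, connect adjacent legs with their undersides at z = 212 mm, each running between the inner faces of the legs it joins and aligned with the legs' outer faces on the other axis.

The ladder is on top of the table. Three stools sit around the table at the −y, +y, −x sides.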